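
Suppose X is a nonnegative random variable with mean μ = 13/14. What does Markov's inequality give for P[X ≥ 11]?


μ = E[X] = 13/14, a = 11.
Markov: P[X ≥ 11] ≤ μ/a = (13/14)/11 = 13/154.
Numerically: ≈ 0.0844.
(Since a = 11 > μ = 0.9286, the bound 13/154 is < 1 and informative.)

P[X ≥ 11] ≤ 13/154 ≈ 0.0844.


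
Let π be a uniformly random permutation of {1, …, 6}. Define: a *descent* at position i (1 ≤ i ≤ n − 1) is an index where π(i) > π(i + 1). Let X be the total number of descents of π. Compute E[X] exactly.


Write X = Σ X_I over i = 1, …, 5, with X_I the indicator of one descent.
There are 5 indicators.
For each fixed i, the pair (π(i), π(i+1)) is a uniformly random ordered pair of distinct values from {1, …, 6}; by symmetry P[π(i) > π(i+1)] = 1/2.
By linearity: E[X] = 5 · (1/2) = (6 − 1) · (1/2) = 5/2 ≈ 2.50000.

E[X] = 5/2 = 2.50000.


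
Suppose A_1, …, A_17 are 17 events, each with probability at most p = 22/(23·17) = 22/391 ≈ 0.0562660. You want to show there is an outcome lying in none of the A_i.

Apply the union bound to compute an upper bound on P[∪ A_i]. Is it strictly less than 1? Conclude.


Union bound: P[∪_{i=1}^{17} A_i] ≤ Σ_i P[A_i] ≤ 17·p = 17·(22/391) = 22/23.
Numerically: 22/23 ≈ 0.9565217.
Is 22/23 < 1? YES.
Since P[∪ A_i] ≤ 22/23 < 1, the complement has P[∩ A_i^c] ≥ 1 − 22/23 = 1/23 > 0, so some outcome avoids every A_i.

17·p = 22/23 ≈ 0.9565217; existence CERTIFIED by the union bound.


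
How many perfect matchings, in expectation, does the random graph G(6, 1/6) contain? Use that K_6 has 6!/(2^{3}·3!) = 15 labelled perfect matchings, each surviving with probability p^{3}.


K_6 has 6!/(2^{3}·3!) = 15 labelled perfect matchings.
For each such perfect matching H, let X_H = 1 if all 3 edges of H are present in G. Then P[X_H = 1] = p^{3} = (1/6)^{3} = 1/216.
By linearity: E[X] = Σ_H E[X_H] = 15 · p^{3} = 15 · 1/216 = 5/72.
Numerically: E[X] ≈ 0.0694.

E[X] = 15 · (1/6)^{3} = 5/72 ≈ 0.0694.


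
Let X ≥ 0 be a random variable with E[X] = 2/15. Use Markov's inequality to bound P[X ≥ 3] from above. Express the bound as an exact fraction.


μ = E[X] = 2/15, a = 3.
Markov: P[X ≥ 3] ≤ μ/a = (2/15)/3 = 2/45.
Numerically: ≈ 0.044.
(Since a = 3 > μ = 0.133, the bound 2/45 is < 1 and informative.)

P[X ≥ 3] ≤ 2/45 ≈ 0.044.


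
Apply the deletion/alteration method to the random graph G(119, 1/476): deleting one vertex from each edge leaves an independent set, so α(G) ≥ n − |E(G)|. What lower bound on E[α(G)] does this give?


E[|E(G)|] = C(119, 2)·p = 7021 · (1/476) = 59/4.
E[α(G)] ≥ n − E[|E(G)|] = 119 − 59/4 = 417/4.
Numerically: ≈ 104.250000.
(This is only a lower bound; the true E[α(G)] may be larger.)

E[α(G)] ≥ 417/4 ≈ 104.250000.


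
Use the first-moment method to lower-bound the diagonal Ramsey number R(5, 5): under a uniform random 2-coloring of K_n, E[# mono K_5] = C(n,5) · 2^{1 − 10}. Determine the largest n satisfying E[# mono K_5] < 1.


We need C(n, 5) · 2^{1 − 10} < 1, i.e. C(n, 5) < 2^{10 − 1} = 512.
Check values of n near the boundary:
  n = 10: C(10, 5) = 252; 252 < 512? YES
  n = 11: C(11, 5) = 462; 462 < 512? YES
  n = 12: C(12, 5) = 792; 792 < 512? NO
  n = 13: C(13, 5) = 1287; 1287 < 512? NO
The largest n with C(n, 5) < 512 is n = 11 (where E[X] = 231/256 ≈ 0.90234). Hence R(5, 5) > 11, i.e. R(5, 5) ≥ 12.

Largest n = 11; hence R(5, 5) > 11.


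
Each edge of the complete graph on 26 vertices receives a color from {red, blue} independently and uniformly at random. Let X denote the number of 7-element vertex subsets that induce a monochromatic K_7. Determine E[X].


Let X = Σ_S X_S over the C(26, 7) = 657800 subsets S of size 7, where X_S = 1 if the K_7 on S is monochromatic.
For a fixed S, the K_7 on S has C(7, 2) = 21 edges. P[all 21 edges red] = (1/2)^21, and likewise for blue, so P[monochromatic] = 2·(1/2)^21 = 2^{1 − 21} = 1/1048576.
By linearity of expectation: E[X] = C(26, 7) · 2^{1 − 21} = 657800 · 1/1048576 = 82225/131072.
Numerically: E[X] ≈ 0.627.

E[X] = C(26,7)·2^(1−C(7,2)) = 82225/131072 ≈ 0.627.


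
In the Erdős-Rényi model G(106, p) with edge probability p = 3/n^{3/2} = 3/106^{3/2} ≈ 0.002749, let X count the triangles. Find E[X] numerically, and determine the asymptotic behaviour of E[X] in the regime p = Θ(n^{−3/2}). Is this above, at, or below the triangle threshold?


Number of potential triangles: C(106, 3) = 192920.
Each occurs with probability p³ ≈ (0.002749)³ ≈ 2.077243e-08.
By linearity: E[X] = C(106, 3)·p³ ≈ 192920 · 2.077243e-08 ≈ 0.0040.
Since α = 3/2 > 1, p = c/n^{3/2} = o(1/n) is below the triangle threshold p ~ 1/n. Asymptotically E[X] ~ (c³/6)·n^{3(1−α)} = (3³/6)·n^{-1.5} → 0, so by Markov's inequality G has no triangles w.h.p.

E[X] ≈ 0.0040; in regime p = Θ(1/n^{3/2}) E[X] tends to 0 (below the triangle threshold p ~ 1/n).


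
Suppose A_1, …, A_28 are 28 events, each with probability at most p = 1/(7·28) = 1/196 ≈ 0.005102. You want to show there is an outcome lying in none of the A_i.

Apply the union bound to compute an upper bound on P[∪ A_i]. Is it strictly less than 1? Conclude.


Union bound: P[∪_{i=1}^{28} A_i] ≤ Σ_i P[A_i] ≤ 28·p = 28·(1/196) = 1/7.
Numerically: 1/7 ≈ 0.142857.
Is 1/7 < 1? YES.
Since P[∪ A_i] ≤ 1/7 < 1, the complement has P[∩ A_i^c] ≥ 1 − 1/7 = 6/7 > 0, so some outcome avoids every A_i.

28·p = 1/7 ≈ 0.142857; existence CERTIFIED by the union bound.


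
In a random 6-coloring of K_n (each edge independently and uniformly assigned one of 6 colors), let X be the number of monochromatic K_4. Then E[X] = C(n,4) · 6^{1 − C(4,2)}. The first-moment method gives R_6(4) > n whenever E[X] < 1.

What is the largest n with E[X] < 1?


We need C(n, 4) · 6^{1 − 6} < 1, i.e. C(n, 4) < 6^{6 − 1} = 7776.
Check values of n near the boundary:
  n = 20: C(20, 4) = 4845; 4845 < 7776? YES
  n = 21: C(21, 4) = 5985; 5985 < 7776? YES
  n = 22: C(22, 4) = 7315; 7315 < 7776? YES
  n = 23: C(23, 4) = 8855; 8855 < 7776? NO
  n = 24: C(24, 4) = 10626; 10626 < 7776? NO
The largest n with C(n, 4) < 7776 is n = 22 (where E[X] = 7315/7776 ≈ 0.9407150). Hence R_6(4) > 22, i.e. R_6(4) ≥ 23.

Largest n = 22; hence R_6(4) > 22.


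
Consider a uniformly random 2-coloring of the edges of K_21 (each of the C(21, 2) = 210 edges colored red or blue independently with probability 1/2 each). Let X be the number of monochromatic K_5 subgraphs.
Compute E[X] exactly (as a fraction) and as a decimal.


Let X = Σ_S X_S over the C(21, 5) = 20349 subsets S of size 5, where X_S = 1 if the K_5 on S is monochromatic.
For a fixed S, the K_5 on S has C(5, 2) = 10 edges. P[all 10 edges red] = (1/2)^10, and likewise for blue, so P[monochromatic] = 2·(1/2)^10 = 2^{1 − 10} = 1/512.
Summing: E[X] = C(21, 5) · 2^{1 − 10} = 20349 · 1/512 = 20349/512.
Numerically: E[X] ≈ 39.744.

E[X] = C(21,5)·2^(1−C(5,2)) = 20349/512 ≈ 39.744.


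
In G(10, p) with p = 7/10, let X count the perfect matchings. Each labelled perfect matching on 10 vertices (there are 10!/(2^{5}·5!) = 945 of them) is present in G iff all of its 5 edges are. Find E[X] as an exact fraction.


K_10 has 10!/(2^{5}·5!) = 945 labelled perfect matchings.
For each such perfect matching H, let X_H = 1 if all 5 edges of H are present in G. Then P[X_H = 1] = p^{5} = (7/10)^{5} = 16807/100000.
By linearity: E[X] = Σ_H E[X_H] = 945 · p^{5} = 945 · 16807/100000 = 3176523/20000.
Numerically: E[X] ≈ 159.

E[X] = 945 · (7/10)^{5} = 3176523/20000 ≈ 159.


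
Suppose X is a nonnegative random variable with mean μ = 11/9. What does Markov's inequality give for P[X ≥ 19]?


μ = E[X] = 11/9, a = 19.
Markov: P[X ≥ 19] ≤ μ/a = (11/9)/19 = 11/171.
Numerically: ≈ 0.064327.
(Since a = 19 > μ = 1.222222, the bound 11/171 is < 1 and informative.)

P[X ≥ 19] ≤ 11/171 ≈ 0.064327.


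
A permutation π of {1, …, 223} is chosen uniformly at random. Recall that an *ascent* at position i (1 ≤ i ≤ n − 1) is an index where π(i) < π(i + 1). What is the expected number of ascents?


Write X = Σ X_I over i = 1, …, 222, with X_I the indicator of one ascent.
There are 222 indicators.
For each fixed i, the pair (π(i), π(i+1)) is a uniformly random ordered pair of distinct values from {1, …, 223}; by symmetry P[π(i) < π(i+1)] = 1/2.
By linearity: E[X] = 222 · (1/2) = (223 − 1) · (1/2) = 111 ≈ 111.000.

E[X] = 111 = 111.000.


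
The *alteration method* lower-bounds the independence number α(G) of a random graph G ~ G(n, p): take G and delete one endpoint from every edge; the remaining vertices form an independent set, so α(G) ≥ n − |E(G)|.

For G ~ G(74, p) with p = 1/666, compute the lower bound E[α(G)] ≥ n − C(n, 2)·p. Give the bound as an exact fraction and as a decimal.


E[|E(G)|] = C(74, 2)·p = 2701 · (1/666) = 73/18.
E[α(G)] ≥ n − E[|E(G)|] = 74 − 73/18 = 1259/18.
Numerically: ≈ 69.944.
(This is only a lower bound; the true E[α(G)] may be larger.)

E[α(G)] ≥ 1259/18 ≈ 69.944.


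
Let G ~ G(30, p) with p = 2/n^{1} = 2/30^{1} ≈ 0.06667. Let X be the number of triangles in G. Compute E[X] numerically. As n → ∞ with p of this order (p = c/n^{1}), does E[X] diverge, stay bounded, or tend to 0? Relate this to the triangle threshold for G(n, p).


Number of potential triangles: C(30, 3) = 4060.
Each occurs with probability p³ ≈ (0.06667)³ ≈ 2.962963e-04.
By linearity: E[X] = C(30, 3)·p³ ≈ 4060 · 2.962963e-04 ≈ 1.2030.
Here α = 1, so p = 2/n is exactly at the triangle threshold p ~ 1/n. Asymptotically E[X] → c³/6 = 2³/6 = 4/3 ≈ 1.3333, a bounded constant. In this regime the triangle count is asymptotically Poisson(c³/6).

E[X] ≈ 1.2030; in regime p = Θ(1/n^{1}) E[X] stays bounded (at the triangle threshold p ~ 1/n).


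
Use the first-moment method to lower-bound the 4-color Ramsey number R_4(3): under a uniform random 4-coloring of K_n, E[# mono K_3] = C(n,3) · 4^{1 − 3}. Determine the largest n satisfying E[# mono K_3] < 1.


We need C(n, 3) · 4^{1 − 3} < 1, i.e. C(n, 3) < 4^{3 − 1} = 16.
Check values of n near the boundary:
  n = 3: C(3, 3) = 1; 1 < 16? YES
  n = 4: C(4, 3) = 4; 4 < 16? YES
  n = 5: C(5, 3) = 10; 10 < 16? YES
  n = 6: C(6, 3) = 20; 20 < 16? NO
  n = 7: C(7, 3) = 35; 35 < 16? NO
The largest n with C(n, 3) < 16 is n = 5 (where E[X] = 5/8 ≈ 0.625000). Hence R_4(3) > 5, i.e. R_4(3) ≥ 6.

Largest n = 5; hence R_4(3) > 5.


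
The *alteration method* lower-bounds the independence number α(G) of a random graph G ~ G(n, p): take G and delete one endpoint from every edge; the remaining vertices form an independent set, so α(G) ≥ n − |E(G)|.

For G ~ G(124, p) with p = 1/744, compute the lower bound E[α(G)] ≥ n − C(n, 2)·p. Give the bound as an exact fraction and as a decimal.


E[|E(G)|] = C(124, 2)·p = 7626 · (1/744) = 41/4.
E[α(G)] ≥ n − E[|E(G)|] = 124 − 41/4 = 455/4.
Numerically: ≈ 113.7500.
(This is only a lower bound; the true E[α(G)] may be larger.)

E[α(G)] ≥ 455/4 ≈ 113.7500.


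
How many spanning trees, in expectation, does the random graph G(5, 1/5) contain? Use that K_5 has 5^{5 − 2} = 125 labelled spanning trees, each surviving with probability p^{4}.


K_5 has 5^{5 − 2} = 125 labelled spanning trees.
For each such spanning tree H, let X_H = 1 if all 4 edges of H are present in G. Then P[X_H = 1] = p^{4} = (1/5)^{4} = 1/625.
Summing the indicators: E[X] = Σ_H E[X_H] = 125 · p^{4} = 125 · 1/625 = 1/5.
Numerically: E[X] ≈ 0.2.

E[X] = 125 · (1/5)^{4} = 1/5 ≈ 0.2.


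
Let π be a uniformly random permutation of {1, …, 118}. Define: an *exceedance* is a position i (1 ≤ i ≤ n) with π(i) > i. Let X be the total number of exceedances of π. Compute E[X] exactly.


Write X = Σ_{i=1}^{118} X_i, where X_i = 1_{π(i) > i}.
For each fixed i, π(i) is uniform over {1, …, 118} (marginal of a uniform permutation), so P[π(i) > i] = (n − i)/n. Summing: Σ_{i=1}^{118} (n − i)/n = (0 + 1 + … + 117)/118 = 118(118 − 1)/(2·118) = (118 − 1)/2.
Hence E[X] = Σ_{i=1}^{118} (118 − i)/118 = 117/2 ≈ 58.500000.

E[X] = 117/2 = 58.500000.


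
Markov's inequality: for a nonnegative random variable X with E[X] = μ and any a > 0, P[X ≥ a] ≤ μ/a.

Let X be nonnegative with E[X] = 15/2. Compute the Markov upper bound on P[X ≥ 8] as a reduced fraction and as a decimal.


μ = E[X] = 15/2, a = 8.
Markov: P[X ≥ 8] ≤ μ/a = (15/2)/8 = 15/16.
Numerically: ≈ 0.938.
(Since a = 8 > μ = 7.500, the bound 15/16 is < 1 and informative.)

P[X ≥ 8] ≤ 15/16 ≈ 0.938.


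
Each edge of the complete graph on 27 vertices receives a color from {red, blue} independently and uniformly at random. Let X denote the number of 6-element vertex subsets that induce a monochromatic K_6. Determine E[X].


Let X = Σ_S X_S over the C(27, 6) = 296010 subsets S of size 6, where X_S = 1 if the K_6 on S is monochromatic.
For a fixed S, the K_6 on S has C(6, 2) = 15 edges. P[all 15 edges red] = (1/2)^15, and likewise for blue, so P[monochromatic] = 2·(1/2)^15 = 2^{1 − 15} = 1/16384.
Summing: E[X] = C(27, 6) · 2^{1 − 15} = 296010 · 1/16384 = 148005/8192.
Numerically: E[X] ≈ 18.067017.

E[X] = C(27,6)·2^(1−C(6,2)) = 148005/8192 ≈ 18.067017.


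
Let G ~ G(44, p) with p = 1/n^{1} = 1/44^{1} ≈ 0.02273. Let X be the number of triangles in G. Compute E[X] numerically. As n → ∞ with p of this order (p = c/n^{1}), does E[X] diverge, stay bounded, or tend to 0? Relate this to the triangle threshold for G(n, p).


Number of potential triangles: C(44, 3) = 13244.
Each occurs with probability p³ ≈ (0.02273)³ ≈ 1.173929e-05.
By linearity: E[X] = C(44, 3)·p³ ≈ 13244 · 1.173929e-05 ≈ 0.1555.
Here α = 1, so p = 1/n is exactly at the triangle threshold p ~ 1/n. Asymptotically E[X] → c³/6 = 1³/6 = 1/6 ≈ 0.1667, a bounded constant. In this regime the triangle count is asymptotically Poisson(c³/6).

E[X] ≈ 0.1555; in regime p = Θ(1/n^{1}) E[X] stays bounded (at the triangle threshold p ~ 1/n).


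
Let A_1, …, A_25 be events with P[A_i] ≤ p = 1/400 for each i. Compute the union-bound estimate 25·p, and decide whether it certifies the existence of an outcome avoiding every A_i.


Union bound: P[∪_{i=1}^{25} A_i] ≤ Σ_i P[A_i] ≤ 25·p = 25·(1/400) = 1/16.
Numerically: 1/16 ≈ 0.062.
Is 1/16 < 1? YES.
Since P[∪ A_i] ≤ 1/16 < 1, the complement has P[∩ A_i^c] ≥ 1 − 1/16 = 15/16 > 0, so some outcome avoids every A_i.

25·p = 1/16 ≈ 0.062; existence CERTIFIED by the union bound.


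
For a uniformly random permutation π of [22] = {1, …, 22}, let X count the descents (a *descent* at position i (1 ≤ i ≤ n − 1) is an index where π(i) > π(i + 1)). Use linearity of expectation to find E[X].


Write X = Σ X_I over i = 1, …, 21, with X_I the indicator of one descent.
There are 21 indicators.
For each fixed i, the pair (π(i), π(i+1)) is a uniformly random ordered pair of distinct values from {1, …, 22}; by symmetry P[π(i) > π(i+1)] = 1/2.
By linearity: E[X] = 21 · (1/2) = (22 − 1) · (1/2) = 21/2 ≈ 10.500.

E[X] = 21/2 = 10.500.


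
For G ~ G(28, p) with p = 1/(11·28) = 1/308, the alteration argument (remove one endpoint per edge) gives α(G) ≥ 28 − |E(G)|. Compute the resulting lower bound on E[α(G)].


E[|E(G)|] = C(28, 2)·p = 378 · (1/308) = 27/22.
E[α(G)] ≥ n − E[|E(G)|] = 28 − 27/22 = 589/22.
Numerically: ≈ 26.772727.
(This is only a lower bound; the true E[α(G)] may be larger.)

E[α(G)] ≥ 589/22 ≈ 26.772727.


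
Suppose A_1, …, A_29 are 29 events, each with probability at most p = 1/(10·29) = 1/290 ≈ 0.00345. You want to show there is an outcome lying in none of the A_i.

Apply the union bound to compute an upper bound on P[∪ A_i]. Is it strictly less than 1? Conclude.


Union bound: P[∪_{i=1}^{29} A_i] ≤ Σ_i P[A_i] ≤ 29·p = 29·(1/290) = 1/10.
Numerically: 1/10 ≈ 0.10000.
Is 1/10 < 1? YES.
Since P[∪ A_i] ≤ 1/10 < 1, the complement has P[∩ A_i^c] ≥ 1 − 1/10 = 9/10 > 0, so some outcome avoids every A_i.

29·p = 1/10 ≈ 0.10000; existence CERTIFIED by the union bound.


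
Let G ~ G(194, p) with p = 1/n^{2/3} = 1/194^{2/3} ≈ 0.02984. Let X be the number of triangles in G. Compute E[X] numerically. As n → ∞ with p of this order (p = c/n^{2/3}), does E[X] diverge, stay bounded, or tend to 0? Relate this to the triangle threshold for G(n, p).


Number of potential triangles: C(194, 3) = 1198144.
Each occurs with probability p³ ≈ (0.02984)³ ≈ 2.6570305e-05.
By linearity: E[X] = C(194, 3)·p³ ≈ 1198144 · 2.6570305e-05 ≈ 31.83505.
Since α = 2/3 < 1, p = c/n^{2/3} ≫ 1/n is above the triangle threshold p ~ 1/n. Asymptotically E[X] ~ (c³/6)·n^{3(1−α)} = (1³/6)·n^{1} → ∞; triangles are abundant w.h.p.

E[X] ≈ 31.83505; in regime p = Θ(1/n^{2/3}) E[X] diverges (above the triangle threshold p ~ 1/n).


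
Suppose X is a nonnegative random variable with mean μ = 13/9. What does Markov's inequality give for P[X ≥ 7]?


μ = E[X] = 13/9, a = 7.
Markov: P[X ≥ 7] ≤ μ/a = (13/9)/7 = 13/63.
Numerically: ≈ 0.206.
(Since a = 7 > μ = 1.444, the bound 13/63 is < 1 and informative.)

P[X ≥ 7] ≤ 13/63 ≈ 0.206.


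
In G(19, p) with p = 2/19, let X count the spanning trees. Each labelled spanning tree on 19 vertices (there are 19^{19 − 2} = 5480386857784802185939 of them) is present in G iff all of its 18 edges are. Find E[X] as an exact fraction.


K_19 has 19^{19 − 2} = 5480386857784802185939 labelled spanning trees.
For each such spanning tree H, let X_H = 1 if all 18 edges of H are present in G. Then P[X_H = 1] = p^{18} = (2/19)^{18} = 262144/104127350297911241532841.
By linearity of expectation: E[X] = Σ_H E[X_H] = 5480386857784802185939 · p^{18} = 5480386857784802185939 · 262144/104127350297911241532841 = 262144/19.
Numerically: E[X] ≈ 13797.

E[X] = 5480386857784802185939 · (2/19)^{18} = 262144/19 ≈ 13797.


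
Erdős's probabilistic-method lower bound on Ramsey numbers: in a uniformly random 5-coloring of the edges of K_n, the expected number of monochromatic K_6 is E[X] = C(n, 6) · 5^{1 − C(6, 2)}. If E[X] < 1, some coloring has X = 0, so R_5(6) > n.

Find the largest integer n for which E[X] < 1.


We need C(n, 6) · 5^{1 − 15} < 1, i.e. C(n, 6) < 5^{15 − 1} = 6103515625.
Check values of n near the boundary:
  n = 128: C(128, 6) = 5423611200; 5423611200 < 6103515625? YES
  n = 129: C(129, 6) = 5688177600; 5688177600 < 6103515625? YES
  n = 130: C(130, 6) = 5963412000; 5963412000 < 6103515625? YES
  n = 131: C(131, 6) = 6249655776; 6249655776 < 6103515625? NO
  n = 132: C(132, 6) = 6547258432; 6547258432 < 6103515625? NO
The largest n with C(n, 6) < 6103515625 is n = 130 (where E[X] = 47707296/48828125 ≈ 0.9770454). Hence R_5(6) > 130, i.e. R_5(6) ≥ 131.

Largest n = 130; hence R_5(6) > 130.


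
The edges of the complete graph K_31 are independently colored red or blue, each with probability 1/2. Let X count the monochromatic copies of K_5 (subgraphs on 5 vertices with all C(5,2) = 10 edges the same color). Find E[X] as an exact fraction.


Let X = Σ_S X_S over the C(31, 5) = 169911 subsets S of size 5, where X_S = 1 if the K_5 on S is monochromatic.
For a fixed S, the K_5 on S has C(5, 2) = 10 edges. P[all 10 edges red] = (1/2)^10, and likewise for blue, so P[monochromatic] = 2·(1/2)^10 = 2^{1 − 10} = 1/512.
Summing: E[X] = C(31, 5) · 2^{1 − 10} = 169911 · 1/512 = 169911/512.
Numerically: E[X] ≈ 331.8574.

E[X] = C(31,5)·2^(1−C(5,2)) = 169911/512 ≈ 331.8574.


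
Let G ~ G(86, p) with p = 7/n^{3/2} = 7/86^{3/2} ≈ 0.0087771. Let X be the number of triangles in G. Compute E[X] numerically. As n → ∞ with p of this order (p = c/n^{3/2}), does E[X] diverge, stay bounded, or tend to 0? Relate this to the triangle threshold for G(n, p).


Number of potential triangles: C(86, 3) = 102340.
Each occurs with probability p³ ≈ (0.0087771)³ ≈ 6.7616251e-07.
By linearity: E[X] = C(86, 3)·p³ ≈ 102340 · 6.7616251e-07 ≈ 0.06920.
Since α = 3/2 > 1, p = c/n^{3/2} = o(1/n) is below the triangle threshold p ~ 1/n. Asymptotically E[X] ~ (c³/6)·n^{3(1−α)} = (7³/6)·n^{-1.5} → 0, so by Markov's inequality G has no triangles w.h.p.

E[X] ≈ 0.06920; in regime p = Θ(1/n^{3/2}) E[X] tends to 0 (below the triangle threshold p ~ 1/n).


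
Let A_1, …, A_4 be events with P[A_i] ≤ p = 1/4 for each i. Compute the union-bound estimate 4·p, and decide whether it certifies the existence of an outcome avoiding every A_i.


Union bound: P[∪_{i=1}^{4} A_i] ≤ Σ_i P[A_i] ≤ 4·p = 4·(1/4) = 1.
Numerically: 1 ≈ 1.0000000.
Is 1 < 1? NO.
Since the bound 1 is ≥ 1, the union bound is uninformative here; it does NOT by itself certify existence.

4·p = 1 ≈ 1.0000000; existence NOT certified by the union bound.


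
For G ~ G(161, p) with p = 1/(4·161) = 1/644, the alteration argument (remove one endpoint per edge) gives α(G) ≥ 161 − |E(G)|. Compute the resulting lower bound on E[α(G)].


E[|E(G)|] = C(161, 2)·p = 12880 · (1/644) = 20.
E[α(G)] ≥ n − E[|E(G)|] = 161 − 20 = 141.
Numerically: ≈ 141.0000.
(This is only a lower bound; the true E[α(G)] may be larger.)

E[α(G)] ≥ 141 ≈ 141.0000.


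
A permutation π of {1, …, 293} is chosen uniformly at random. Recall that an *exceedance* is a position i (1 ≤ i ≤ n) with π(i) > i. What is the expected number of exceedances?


Write X = Σ_{i=1}^{293} X_i, where X_i = 1_{π(i) > i}.
For each fixed i, π(i) is uniform over {1, …, 293} (marginal of a uniform permutation), so P[π(i) > i] = (n − i)/n. Summing: Σ_{i=1}^{293} (n − i)/n = (0 + 1 + … + 292)/293 = 293(293 − 1)/(2·293) = (293 − 1)/2.
Hence E[X] = Σ_{i=1}^{293} (293 − i)/293 = 146 ≈ 146.000.

E[X] = 146 = 146.000.


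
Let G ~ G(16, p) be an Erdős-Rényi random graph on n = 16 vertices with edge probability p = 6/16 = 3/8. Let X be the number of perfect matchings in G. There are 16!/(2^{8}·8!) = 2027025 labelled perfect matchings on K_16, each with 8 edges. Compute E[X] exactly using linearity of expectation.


K_16 has 16!/(2^{8}·8!) = 2027025 labelled perfect matchings.
For each such perfect matching H, let X_H = 1 if all 8 edges of H are present in G. Then P[X_H = 1] = p^{8} = (3/8)^{8} = 6561/16777216.
Summing the indicators: E[X] = Σ_H E[X_H] = 2027025 · p^{8} = 2027025 · 6561/16777216 = 13299311025/16777216.
Numerically: E[X] ≈ 792.701.

E[X] = 2027025 · (3/8)^{8} = 13299311025/16777216 ≈ 792.701.


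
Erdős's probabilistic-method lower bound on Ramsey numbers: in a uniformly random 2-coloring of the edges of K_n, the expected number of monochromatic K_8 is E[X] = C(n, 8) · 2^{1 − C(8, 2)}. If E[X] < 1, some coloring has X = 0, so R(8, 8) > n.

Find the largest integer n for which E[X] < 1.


We need C(n, 8) · 2^{1 − 28} < 1, i.e. C(n, 8) < 2^{28 − 1} = 134217728.
Check values of n near the boundary:
  n = 38: C(38, 8) = 48903492; 48903492 < 134217728? YES
  n = 39: C(39, 8) = 61523748; 61523748 < 134217728? YES
  n = 40: C(40, 8) = 76904685; 76904685 < 134217728? YES
  n = 41: C(41, 8) = 95548245; 95548245 < 134217728? YES
  n = 42: C(42, 8) = 118030185; 118030185 < 134217728? YES
  n = 43: C(43, 8) = 145008513; 145008513 < 134217728? NO
  n = 44: C(44, 8) = 177232627; 177232627 < 134217728? NO
The largest n with C(n, 8) < 134217728 is n = 42 (where E[X] = 118030185/134217728 ≈ 0.8794). Hence R(8, 8) > 42, i.e. R(8, 8) ≥ 43.

Largest n = 42; hence R(8, 8) > 42.


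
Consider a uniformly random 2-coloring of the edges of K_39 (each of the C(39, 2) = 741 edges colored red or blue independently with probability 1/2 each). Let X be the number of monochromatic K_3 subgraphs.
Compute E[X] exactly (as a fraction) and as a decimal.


Let X = Σ_S X_S over the C(39, 3) = 9139 subsets S of size 3, where X_S = 1 if the K_3 on S is monochromatic.
For a fixed S, the K_3 on S has C(3, 2) = 3 edges. P[all 3 edges red] = (1/2)^3, and likewise for blue, so P[monochromatic] = 2·(1/2)^3 = 2^{1 − 3} = 1/4.
By linearity of expectation: E[X] = C(39, 3) · 2^{1 − 3} = 9139 · 1/4 = 9139/4.
Numerically: E[X] ≈ 2284.75000.

E[X] = C(39,3)·2^(1−C(3,2)) = 9139/4 ≈ 2284.75000.


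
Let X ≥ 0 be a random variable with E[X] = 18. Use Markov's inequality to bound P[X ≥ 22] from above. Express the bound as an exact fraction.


μ = E[X] = 18, a = 22.
Markov: P[X ≥ 22] ≤ μ/a = (18)/22 = 9/11.
Numerically: ≈ 0.81818.
(Since a = 22 > μ = 18.00000, the bound 9/11 is < 1 and informative.)

P[X ≥ 22] ≤ 9/11 ≈ 0.81818.


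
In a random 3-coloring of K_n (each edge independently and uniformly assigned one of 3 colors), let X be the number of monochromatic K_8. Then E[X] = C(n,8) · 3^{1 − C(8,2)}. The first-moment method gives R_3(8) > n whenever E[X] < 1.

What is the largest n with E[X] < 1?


We need C(n, 8) · 3^{1 − 28} < 1, i.e. C(n, 8) < 3^{28 − 1} = 7625597484987.
Check values of n near the boundary:
  n = 152: C(152, 8) = 5859727868575; 5859727868575 < 7625597484987? YES
  n = 153: C(153, 8) = 6183023199255; 6183023199255 < 7625597484987? YES
  n = 154: C(154, 8) = 6521818990995; 6521818990995 < 7625597484987? YES
  n = 155: C(155, 8) = 6876747915675; 6876747915675 < 7625597484987? YES
  n = 156: C(156, 8) = 7248464019225; 7248464019225 < 7625597484987? YES
  n = 157: C(157, 8) = 7637643295425; 7637643295425 < 7625597484987? NO
The largest n with C(n, 8) < 7625597484987 is n = 156 (where E[X] = 805384891025/847288609443 ≈ 0.9505437). Hence R_3(8) > 156, i.e. R_3(8) ≥ 157.

Largest n = 156; hence R_3(8) > 156.


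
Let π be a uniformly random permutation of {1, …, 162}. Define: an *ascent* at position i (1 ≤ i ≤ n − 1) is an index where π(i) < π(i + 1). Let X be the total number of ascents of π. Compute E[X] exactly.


Write X = Σ X_I over i = 1, …, 161, with X_I the indicator of one ascent.
There are 161 indicators.
For each fixed i, the pair (π(i), π(i+1)) is a uniformly random ordered pair of distinct values from {1, …, 162}; by symmetry P[π(i) < π(i+1)] = 1/2.
By linearity: E[X] = 161 · (1/2) = (162 − 1) · (1/2) = 161/2 ≈ 80.50000.

E[X] = 161/2 = 80.50000.


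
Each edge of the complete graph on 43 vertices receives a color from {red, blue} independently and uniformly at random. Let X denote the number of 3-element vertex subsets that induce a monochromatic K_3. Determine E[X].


Let X = Σ_S X_S over the C(43, 3) = 12341 subsets S of size 3, where X_S = 1 if the K_3 on S is monochromatic.
For a fixed S, the K_3 on S has C(3, 2) = 3 edges. P[all 3 edges red] = (1/2)^3, and likewise for blue, so P[monochromatic] = 2·(1/2)^3 = 2^{1 − 3} = 1/4.
By linearity: E[X] = C(43, 3) · 2^{1 − 3} = 12341 · 1/4 = 12341/4.
Numerically: E[X] ≈ 3085.25000.

E[X] = C(43,3)·2^(1−C(3,2)) = 12341/4 ≈ 3085.25000.


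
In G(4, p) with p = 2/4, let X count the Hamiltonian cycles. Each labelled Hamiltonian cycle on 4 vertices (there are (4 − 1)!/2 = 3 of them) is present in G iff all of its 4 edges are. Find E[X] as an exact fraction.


K_4 has (4 − 1)!/2 = 3 labelled Hamiltonian cycles.
For each such Hamiltonian cycle H, let X_H = 1 if all 4 edges of H are present in G. Then P[X_H = 1] = p^{4} = (1/2)^{4} = 1/16.
By linearity of expectation: E[X] = Σ_H E[X_H] = 3 · p^{4} = 3 · 1/16 = 3/16.
Numerically: E[X] ≈ 0.1875.

E[X] = 3 · (1/2)^{4} = 3/16 ≈ 0.1875.


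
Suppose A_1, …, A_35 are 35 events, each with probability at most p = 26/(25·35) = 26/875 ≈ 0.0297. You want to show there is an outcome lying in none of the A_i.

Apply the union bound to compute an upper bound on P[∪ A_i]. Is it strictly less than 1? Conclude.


Union bound: P[∪_{i=1}^{35} A_i] ≤ Σ_i P[A_i] ≤ 35·p = 35·(26/875) = 26/25.
Numerically: 26/25 ≈ 1.0400.
Is 26/25 < 1? NO.
Since the bound 26/25 is ≥ 1, the union bound is uninformative here; it does NOT by itself certify existence.

35·p = 26/25 ≈ 1.0400; existence NOT certified by the union bound.


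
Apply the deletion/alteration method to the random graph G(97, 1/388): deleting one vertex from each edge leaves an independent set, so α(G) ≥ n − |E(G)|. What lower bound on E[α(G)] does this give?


E[|E(G)|] = C(97, 2)·p = 4656 · (1/388) = 12.
E[α(G)] ≥ n − E[|E(G)|] = 97 − 12 = 85.
Numerically: ≈ 85.0000.
(This is only a lower bound; the true E[α(G)] may be larger.)

E[α(G)] ≥ 85 ≈ 85.0000.


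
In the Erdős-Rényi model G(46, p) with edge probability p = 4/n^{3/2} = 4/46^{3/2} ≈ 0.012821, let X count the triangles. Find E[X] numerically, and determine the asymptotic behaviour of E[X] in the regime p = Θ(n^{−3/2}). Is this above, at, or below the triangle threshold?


Number of potential triangles: C(46, 3) = 15180.
Each occurs with probability p³ ≈ (0.012821)³ ≈ 2.1075104e-06.
By linearity: E[X] = C(46, 3)·p³ ≈ 15180 · 2.1075104e-06 ≈ 0.03199.
Since α = 3/2 > 1, p = c/n^{3/2} = o(1/n) is below the triangle threshold p ~ 1/n. Asymptotically E[X] ~ (c³/6)·n^{3(1−α)} = (4³/6)·n^{-1.5} → 0, so by Markov's inequality G has no triangles w.h.p.

E[X] ≈ 0.03199; in regime p = Θ(1/n^{3/2}) E[X] tends to 0 (below the triangle threshold p ~ 1/n).


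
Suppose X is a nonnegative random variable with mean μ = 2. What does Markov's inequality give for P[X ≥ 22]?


μ = E[X] = 2, a = 22.
Markov: P[X ≥ 22] ≤ μ/a = (2)/22 = 1/11.
Numerically: ≈ 0.0909.
(Since a = 22 > μ = 2.0000, the bound 1/11 is < 1 and informative.)

P[X ≥ 22] ≤ 1/11 ≈ 0.0909.


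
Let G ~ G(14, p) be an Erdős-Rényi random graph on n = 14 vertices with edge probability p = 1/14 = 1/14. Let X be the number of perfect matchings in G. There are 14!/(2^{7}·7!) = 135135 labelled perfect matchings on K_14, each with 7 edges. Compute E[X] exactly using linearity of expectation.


K_14 has 14!/(2^{7}·7!) = 135135 labelled perfect matchings.
For each such perfect matching H, let X_H = 1 if all 7 edges of H are present in G. Then P[X_H = 1] = p^{7} = (1/14)^{7} = 1/105413504.
By linearity of expectation: E[X] = Σ_H E[X_H] = 135135 · p^{7} = 135135 · 1/105413504 = 19305/15059072.
Numerically: E[X] ≈ 0.00128.

E[X] = 135135 · (1/14)^{7} = 19305/15059072 ≈ 0.00128.


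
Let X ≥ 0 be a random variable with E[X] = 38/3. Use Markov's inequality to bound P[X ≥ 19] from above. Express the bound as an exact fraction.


μ = E[X] = 38/3, a = 19.
Markov: P[X ≥ 19] ≤ μ/a = (38/3)/19 = 2/3.
Numerically: ≈ 0.666667.
(Since a = 19 > μ = 12.666667, the bound 2/3 is < 1 and informative.)

P[X ≥ 19] ≤ 2/3 ≈ 0.666667.


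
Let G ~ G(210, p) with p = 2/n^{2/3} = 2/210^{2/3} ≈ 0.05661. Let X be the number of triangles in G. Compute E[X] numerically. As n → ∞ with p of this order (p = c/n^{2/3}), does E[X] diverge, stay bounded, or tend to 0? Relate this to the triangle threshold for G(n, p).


Number of potential triangles: C(210, 3) = 1521520.
Each occurs with probability p³ ≈ (0.05661)³ ≈ 1.814059e-04.
By linearity: E[X] = C(210, 3)·p³ ≈ 1521520 · 1.814059e-04 ≈ 276.0127.
Since α = 2/3 < 1, p = c/n^{2/3} ≫ 1/n is above the triangle threshold p ~ 1/n. Asymptotically E[X] ~ (c³/6)·n^{3(1−α)} = (2³/6)·n^{1} → ∞; triangles are abundant w.h.p.

E[X] ≈ 276.0127; in regime p = Θ(1/n^{2/3}) E[X] diverges (above the triangle threshold p ~ 1/n).


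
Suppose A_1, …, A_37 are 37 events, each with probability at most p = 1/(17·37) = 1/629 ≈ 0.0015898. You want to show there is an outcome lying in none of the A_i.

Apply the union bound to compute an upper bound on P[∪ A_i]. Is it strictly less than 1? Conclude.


Union bound: P[∪_{i=1}^{37} A_i] ≤ Σ_i P[A_i] ≤ 37·p = 37·(1/629) = 1/17.
Numerically: 1/17 ≈ 0.0588235.
Is 1/17 < 1? YES.
Since P[∪ A_i] ≤ 1/17 < 1, the complement has P[∩ A_i^c] ≥ 1 − 1/17 = 16/17 > 0, so some outcome avoids every A_i.

37·p = 1/17 ≈ 0.0588235; existence CERTIFIED by the union bound.


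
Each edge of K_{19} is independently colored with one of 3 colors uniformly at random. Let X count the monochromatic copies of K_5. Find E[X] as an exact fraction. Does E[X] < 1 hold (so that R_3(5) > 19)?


E[X] = C(19, 5) · 3^{1 − 10} = 11628 · 3^{−9} = 11628/19683.
As a reduced fraction: E[X] = 1292/2187 ≈ 0.5907636.
Is E[X] < 1? YES.
Since E[X] < 1, there exists a 3-coloring of K_{19} with no monochromatic K_5; hence R_3(5) > 19.

E[X] = 1292/2187 ≈ 0.5907636; E[X] < 1, so R_3(5) > 19.


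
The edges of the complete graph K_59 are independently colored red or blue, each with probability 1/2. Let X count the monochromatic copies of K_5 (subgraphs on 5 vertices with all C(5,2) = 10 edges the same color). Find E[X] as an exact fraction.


Let X = Σ_S X_S over the C(59, 5) = 5006386 subsets S of size 5, where X_S = 1 if the K_5 on S is monochromatic.
For a fixed S, the K_5 on S has C(5, 2) = 10 edges. P[all 10 edges red] = (1/2)^10, and likewise for blue, so P[monochromatic] = 2·(1/2)^10 = 2^{1 − 10} = 1/512.
By linearity of expectation: E[X] = C(59, 5) · 2^{1 − 10} = 5006386 · 1/512 = 2503193/256.
Numerically: E[X] ≈ 9778.097656.

E[X] = C(59,5)·2^(1−C(5,2)) = 2503193/256 ≈ 9778.097656.


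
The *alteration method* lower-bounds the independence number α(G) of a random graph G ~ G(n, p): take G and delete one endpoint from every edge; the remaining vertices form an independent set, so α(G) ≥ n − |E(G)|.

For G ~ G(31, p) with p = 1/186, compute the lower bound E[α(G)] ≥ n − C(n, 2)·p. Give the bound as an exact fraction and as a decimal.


E[|E(G)|] = C(31, 2)·p = 465 · (1/186) = 5/2.
E[α(G)] ≥ n − E[|E(G)|] = 31 − 5/2 = 57/2.
Numerically: ≈ 28.500000.
(This is only a lower bound; the true E[α(G)] may be larger.)

E[α(G)] ≥ 57/2 ≈ 28.500000.


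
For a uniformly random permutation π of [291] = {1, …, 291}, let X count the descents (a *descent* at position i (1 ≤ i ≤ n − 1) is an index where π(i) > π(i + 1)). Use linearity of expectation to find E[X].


Write X = Σ X_I over i = 1, …, 290, with X_I the indicator of one descent.
There are 290 indicators.
For each fixed i, the pair (π(i), π(i+1)) is a uniformly random ordered pair of distinct values from {1, …, 291}; by symmetry P[π(i) > π(i+1)] = 1/2.
By linearity: E[X] = 290 · (1/2) = (291 − 1) · (1/2) = 145 ≈ 145.0000.

E[X] = 145 = 145.0000.


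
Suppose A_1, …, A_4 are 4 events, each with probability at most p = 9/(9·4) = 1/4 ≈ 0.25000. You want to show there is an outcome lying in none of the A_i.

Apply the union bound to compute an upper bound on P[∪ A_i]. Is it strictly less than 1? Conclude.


Union bound: P[∪_{i=1}^{4} A_i] ≤ Σ_i P[A_i] ≤ 4·p = 4·(1/4) = 1.
Numerically: 1 ≈ 1.00000.
Is 1 < 1? NO.
Since the bound 1 is ≥ 1, the union bound is uninformative here; it does NOT by itself certify existence.

4·p = 1 ≈ 1.00000; existence NOT certified by the union bound.


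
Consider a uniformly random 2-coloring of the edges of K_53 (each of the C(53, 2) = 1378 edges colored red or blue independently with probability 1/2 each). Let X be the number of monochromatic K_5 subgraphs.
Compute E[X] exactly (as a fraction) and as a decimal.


Let X = Σ_S X_S over the C(53, 5) = 2869685 subsets S of size 5, where X_S = 1 if the K_5 on S is monochromatic.
For a fixed S, the K_5 on S has C(5, 2) = 10 edges. P[all 10 edges red] = (1/2)^10, and likewise for blue, so P[monochromatic] = 2·(1/2)^10 = 2^{1 − 10} = 1/512.
Summing: E[X] = C(53, 5) · 2^{1 − 10} = 2869685 · 1/512 = 2869685/512.
Numerically: E[X] ≈ 5604.8535.

E[X] = C(53,5)·2^(1−C(5,2)) = 2869685/512 ≈ 5604.8535.


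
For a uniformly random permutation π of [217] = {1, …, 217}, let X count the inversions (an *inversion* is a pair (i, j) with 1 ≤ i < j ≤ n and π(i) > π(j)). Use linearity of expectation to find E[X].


Write X = Σ X_I over the C(217, 2) = 23436 pairs i < j, with X_I the indicator of one inversion.
There are 23436 indicators.
For each fixed pair i < j, the values π(i) and π(j) are two distinct elements of {1, …, 217} in uniformly random order; by symmetry P[π(i) > π(j)] = 1/2.
By linearity: E[X] = 23436 · (1/2) = C(217, 2) · (1/2) = 23436/2 = 11718 ≈ 11718.000.

E[X] = 11718 = 11718.000.


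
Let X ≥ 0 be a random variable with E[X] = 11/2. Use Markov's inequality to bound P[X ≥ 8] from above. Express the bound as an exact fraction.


μ = E[X] = 11/2, a = 8.
Markov: P[X ≥ 8] ≤ μ/a = (11/2)/8 = 11/16.
Numerically: ≈ 0.68750.
(Since a = 8 > μ = 5.50000, the bound 11/16 is < 1 and informative.)

P[X ≥ 8] ≤ 11/16 ≈ 0.68750.


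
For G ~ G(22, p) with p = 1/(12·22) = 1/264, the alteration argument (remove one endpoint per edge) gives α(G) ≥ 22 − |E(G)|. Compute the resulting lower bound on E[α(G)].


E[|E(G)|] = C(22, 2)·p = 231 · (1/264) = 7/8.
E[α(G)] ≥ n − E[|E(G)|] = 22 − 7/8 = 169/8.
Numerically: ≈ 21.125.
(This is only a lower bound; the true E[α(G)] may be larger.)

E[α(G)] ≥ 169/8 ≈ 21.125.


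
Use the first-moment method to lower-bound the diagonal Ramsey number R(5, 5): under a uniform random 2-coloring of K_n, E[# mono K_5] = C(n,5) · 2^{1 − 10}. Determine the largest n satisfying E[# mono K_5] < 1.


We need C(n, 5) · 2^{1 − 10} < 1, i.e. C(n, 5) < 2^{10 − 1} = 512.
Check values of n near the boundary:
  n = 5: C(5, 5) = 1; 1 < 512? YES
  n = 6: C(6, 5) = 6; 6 < 512? YES
  n = 7: C(7, 5) = 21; 21 < 512? YES
  n = 8: C(8, 5) = 56; 56 < 512? YES
  n = 9: C(9, 5) = 126; 126 < 512? YES
  n = 10: C(10, 5) = 252; 252 < 512? YES
  n = 11: C(11, 5) = 462; 462 < 512? YES
  n = 12: C(12, 5) = 792; 792 < 512? NO
The largest n with C(n, 5) < 512 is n = 11 (where E[X] = 231/256 ≈ 0.90234). Hence R(5, 5) > 11, i.e. R(5, 5) ≥ 12.

Largest n = 11; hence R(5, 5) > 11.


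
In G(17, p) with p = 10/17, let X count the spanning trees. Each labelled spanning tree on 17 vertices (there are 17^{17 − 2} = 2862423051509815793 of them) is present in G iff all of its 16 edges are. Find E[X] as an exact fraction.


K_17 has 17^{17 − 2} = 2862423051509815793 labelled spanning trees.
For each such spanning tree H, let X_H = 1 if all 16 edges of H are present in G. Then P[X_H = 1] = p^{16} = (10/17)^{16} = 10000000000000000/48661191875666868481.
Summing the indicators: E[X] = Σ_H E[X_H] = 2862423051509815793 · p^{16} = 2862423051509815793 · 10000000000000000/48661191875666868481 = 10000000000000000/17.
Numerically: E[X] ≈ 5.882e+14.

E[X] = 2862423051509815793 · (10/17)^{16} = 10000000000000000/17 ≈ 5.882e+14.


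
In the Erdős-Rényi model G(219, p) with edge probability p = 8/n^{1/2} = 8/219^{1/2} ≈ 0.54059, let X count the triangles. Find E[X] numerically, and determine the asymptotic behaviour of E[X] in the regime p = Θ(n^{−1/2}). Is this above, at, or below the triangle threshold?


Number of potential triangles: C(219, 3) = 1726669.
Each occurs with probability p³ ≈ (0.54059)³ ≈ 1.57980611e-01.
By linearity: E[X] = C(219, 3)·p³ ≈ 1726669 · 1.57980611e-01 ≈ 272780.223339.
Since α = 1/2 < 1, p = c/n^{1/2} ≫ 1/n is above the triangle threshold p ~ 1/n. Asymptotically E[X] ~ (c³/6)·n^{3(1−α)} = (8³/6)·n^{1.5} → ∞; triangles are abundant w.h.p.

E[X] ≈ 272780.223339; in regime p = Θ(1/n^{1/2}) E[X] diverges (above the triangle threshold p ~ 1/n).


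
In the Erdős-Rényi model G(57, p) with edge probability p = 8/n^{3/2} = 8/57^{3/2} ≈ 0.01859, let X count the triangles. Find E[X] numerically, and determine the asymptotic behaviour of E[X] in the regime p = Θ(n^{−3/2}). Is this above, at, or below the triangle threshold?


Number of potential triangles: C(57, 3) = 29260.
Each occurs with probability p³ ≈ (0.01859)³ ≈ 6.4244079e-06.
By linearity: E[X] = C(57, 3)·p³ ≈ 29260 · 6.4244079e-06 ≈ 0.18798.
Since α = 3/2 > 1, p = c/n^{3/2} = o(1/n) is below the triangle threshold p ~ 1/n. Asymptotically E[X] ~ (c³/6)·n^{3(1−α)} = (8³/6)·n^{-1.5} → 0, so by Markov's inequality G has no triangles w.h.p.

E[X] ≈ 0.18798; in regime p = Θ(1/n^{3/2}) E[X] tends to 0 (below the triangle threshold p ~ 1/n).
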